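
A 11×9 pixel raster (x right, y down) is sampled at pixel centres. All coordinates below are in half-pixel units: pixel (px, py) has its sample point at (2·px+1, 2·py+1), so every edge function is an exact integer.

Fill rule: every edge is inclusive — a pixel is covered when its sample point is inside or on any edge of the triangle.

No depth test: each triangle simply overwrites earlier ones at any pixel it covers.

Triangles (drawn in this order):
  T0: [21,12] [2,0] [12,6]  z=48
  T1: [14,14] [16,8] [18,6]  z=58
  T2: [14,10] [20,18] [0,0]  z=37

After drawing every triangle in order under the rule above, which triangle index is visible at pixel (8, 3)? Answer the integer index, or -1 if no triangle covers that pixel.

T0:
  2·area = 6
  edge (21, 12)→(2, 0): d=(-19,-12) inclusive
  edge (2, 0)→(12, 6): d=(10,6) inclusive
  edge (12, 6)→(21, 12): d=(9,6) inclusive
    (3,1)@(7, 3): e=[3,0,3] → X  [on edge]
    (4,1)@(9, 3): e=[27,-12,-9] → .
    (3,2)@(7, 5): e=[-35,20,21] → .
    (8,4)@(17, 9): e=[9,0,-3] → .  [on edge]
  covered (1 px):
    . . . . . . . . . . .
    . . . X . . . . . . .
    . . . . . . . . . . .
    . . . . . . . . . . .
    . . . . . . . . . . .
    . . . . . . . . . . .
    . . . . . . . . . . .
    . . . . . . . . . . .
    . . . . . . . . . . .
T1:
  2·area = 8
  edge (14, 14)→(16, 8): d=(2,-6) inclusive
  edge (16, 8)→(18, 6): d=(2,-2) inclusive
  edge (18, 6)→(14, 14): d=(-4,8) inclusive
    (10,1)@(21, 3): e=[20,0,-12] → .  [on edge]
    (8,2)@(17, 5): e=[0,-4,12] → .  [on edge]
    (9,2)@(19, 5): e=[12,0,-4] → .  [on edge]
    (8,3)@(17, 7): e=[4,0,4] → X  [on edge]
    (9,3)@(19, 7): e=[16,4,-12] → .
    (7,4)@(15, 9): e=[-4,0,12] → .  [on edge]
    (8,4)@(17, 9): e=[8,4,-4] → .
    (6,5)@(13, 11): e=[-12,0,20] → .  [on edge]
    (7,5)@(15, 11): e=[0,4,4] → X  [on edge]
    (8,5)@(17, 11): e=[12,8,-12] → .
    (5,6)@(11, 13): e=[-20,0,28] → .  [on edge]
    (7,6)@(15, 13): e=[4,8,-4] → .
    (4,7)@(9, 15): e=[-28,0,36] → .  [on edge]
    (3,8)@(7, 17): e=[-36,0,44] → .  [on edge]
    (6,8)@(13, 17): e=[0,12,-4] → .  [on edge]
  covered (2 px):
    . . . . . . . . . . .
    . . . . . . . . . . .
    . . . . . . . . . . .
    . . . . . . . . X . .
    . . . . . . . . . . .
    . . . . . . . X . . .
    . . . . . . . . . . .
    . . . . . . . . . . .
    . . . . . . . . . . .
T2:
  2·area = 52
  edge (14, 10)→(20, 18): d=(6,8) inclusive
  edge (20, 18)→(0, 0): d=(-20,-18) inclusive
  edge (0, 0)→(14, 10): d=(14,10) inclusive
    (3,2)@(7, 5): e=[26,26,0] → X  [on edge]
    (4,2)@(9, 5): e=[10,62,-20] → .
    (3,3)@(7, 7): e=[38,-14,28] → .
    (4,3)@(9, 7): e=[22,22,8] → X
    (5,3)@(11, 7): e=[6,58,-12] → .
    (4,4)@(9, 9): e=[34,-18,36] → .
    (5,4)@(11, 9): e=[18,18,16] → X
    (6,4)@(13, 9): e=[2,54,-4] → .
    (5,5)@(11, 11): e=[30,-22,44] → .
    (6,5)@(13, 11): e=[14,14,24] → X
    (7,5)@(15, 11): e=[-2,50,4] → .
    (6,6)@(13, 13): e=[26,-26,52] → .
    (10,7)@(21, 15): e=[-26,78,0] → .  [on edge]
  covered (7 px):
    . . . . . . . . . . .
    . . . . . . . . . . .
    . . . X . . . . . . .
    . . . . X . . . . . .
    . . . . . X . . . . .
    . . . . . . X . . . .
    . . . . . . . X . . .
    . . . . . . . . X . .
    . . . . . . . . . X .

Z-buffer (winner per pixel, '.' = empty):
  . . . . . . . . . . .
  . . . 0 . . . . . . .
  . . . 2 . . . . . . .
  . . . . 2 . . . 1 . .
  . . . . . 2 . . . . .
  . . . . . . 2 1 . . .
  . . . . . . . 2 . . .
  . . . . . . . . 2 . .
  . . . . . . . . . 2 .

Final: 1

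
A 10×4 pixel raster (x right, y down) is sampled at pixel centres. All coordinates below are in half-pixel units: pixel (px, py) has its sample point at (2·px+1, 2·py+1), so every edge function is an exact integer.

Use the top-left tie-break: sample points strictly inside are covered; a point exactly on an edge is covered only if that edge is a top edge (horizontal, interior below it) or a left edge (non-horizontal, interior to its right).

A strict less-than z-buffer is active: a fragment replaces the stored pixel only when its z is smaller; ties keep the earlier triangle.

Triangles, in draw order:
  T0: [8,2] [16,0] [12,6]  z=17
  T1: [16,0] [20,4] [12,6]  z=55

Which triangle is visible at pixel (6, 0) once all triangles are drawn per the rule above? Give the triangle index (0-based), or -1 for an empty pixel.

T0:
  2·area = 40
  edge (8, 2)→(16, 0): d=(8,-2) top-left  bias=+0
  edge (16, 0)→(12, 6): d=(-4,6) right/bottom  bias=-1
  edge (12, 6)→(8, 2): d=(-4,-4) top-left  bias=+0
    (3,0)@(7, 1): e=[-10,50,0] → ·  [on edge]
    (6,0)@(13, 1): e=[2,14,24] → #
    (7,0)@(15, 1): e=[6,2,32] → #
    (8,0)@(17, 1): e=[10,-10,40] → ·
    (4,1)@(9, 3): e=[10,30,0] → #  [on edge]
    (5,1)@(11, 3): e=[14,18,8] → #
    (7,1)@(15, 3): e=[22,-6,24] → ·
    (4,2)@(9, 5): e=[26,22,-8] → ·
    (5,2)@(11, 5): e=[30,10,0] → #  [on edge]
    (6,2)@(13, 5): e=[34,-2,8] → ·
    (5,3)@(11, 7): e=[46,2,-8] → ·
    (6,3)@(13, 7): e=[50,-10,0] → ·  [on edge]
  covered (6 px):
    · · · · · · # # · ·
    · · · · # # # · · ·
    · · · · · # · · · ·
    · · · · · · · · · ·
T1:
  2·area = 40
  edge (16, 0)→(20, 4): d=(4,4) right/bottom  bias=-1
  edge (20, 4)→(12, 6): d=(-8,2) right/bottom  bias=-1
  edge (12, 6)→(16, 0): d=(4,-6) top-left  bias=+0
    (8,0)@(17, 1): e=[0,30,10] → ·  [on edge]
    (7,1)@(15, 3): e=[16,18,6] → #
    (8,1)@(17, 3): e=[8,14,18] → #
    (9,1)@(19, 3): e=[0,10,30] → ·  [on edge]
    (6,2)@(13, 5): e=[32,6,2] → #
    (8,2)@(17, 5): e=[16,-2,26] → ·
    (6,3)@(13, 7): e=[40,-10,10] → ·
    (7,3)@(15, 7): e=[32,-14,22] → ·
  covered (4 px):
    · · · · · · · · · ·
    · · · · · · · # # ·
    · · · · · · # # · ·
    · · · · · · · · · ·

Z-buffer (winner per pixel, '.' = empty):
  . . . . . . 0 0 . .
  . . . . 0 0 0 1 1 .
  . . . . . 0 1 1 . .
  . . . . . . . . . .

Answer: 0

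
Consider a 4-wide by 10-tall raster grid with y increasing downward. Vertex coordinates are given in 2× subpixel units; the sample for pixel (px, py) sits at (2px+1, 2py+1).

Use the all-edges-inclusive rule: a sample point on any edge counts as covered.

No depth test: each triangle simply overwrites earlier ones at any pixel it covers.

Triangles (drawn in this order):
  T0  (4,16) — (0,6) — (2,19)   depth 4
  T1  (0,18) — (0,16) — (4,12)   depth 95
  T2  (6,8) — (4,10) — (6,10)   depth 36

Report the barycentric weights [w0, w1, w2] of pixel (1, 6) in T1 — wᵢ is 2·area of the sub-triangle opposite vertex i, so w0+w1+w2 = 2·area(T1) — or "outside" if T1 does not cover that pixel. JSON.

T0:
  2·area = 32  (B↔C swapped to make it positive)
  edge (4, 16)→(2, 19): d=(-2,3) inclusive
  edge (2, 19)→(0, 6): d=(-2,-13) inclusive
  edge (0, 6)→(4, 16): d=(4,10) inclusive
    (0,4)@(1, 9): e=[23,7,2] → #
    (1,4)@(3, 9): e=[17,33,-18] → ·
    (0,5)@(1, 11): e=[19,3,10] → #
    (1,5)@(3, 11): e=[13,29,-10] → ·
    (0,6)@(1, 13): e=[15,-1,18] → ·
    (1,7)@(3, 15): e=[5,21,6] → #
    (2,7)@(5, 15): e=[-1,47,-14] → ·
    (1,8)@(3, 17): e=[1,17,14] → #
    (2,8)@(5, 17): e=[-5,43,-6] → ·
    (1,9)@(3, 19): e=[-3,13,22] → ·
  covered (4 px):
    · · · ·
    · · · ·
    · · · ·
    · · · ·
    # · · ·
    # · · ·
    · · · ·
    · # · ·
    · # · ·
    · · · ·
T1:
  2·area = 8
  edge (0, 18)→(0, 16): d=(0,-2) inclusive
  edge (0, 16)→(4, 12): d=(4,-4) inclusive
  edge (4, 12)→(0, 18): d=(-4,6) inclusive
    (3,4)@(7, 9): e=[14,0,-6] → ·  [on edge]
    (2,5)@(5, 11): e=[10,0,-2] → ·  [on edge]
    (1,6)@(3, 13): e=[6,0,2] → #  [on edge]
    (2,6)@(5, 13): e=[10,8,-10] → ·
    (0,7)@(1, 15): e=[2,0,6] → #  [on edge]
    (1,7)@(3, 15): e=[6,8,-6] → ·
    (0,8)@(1, 17): e=[2,8,-2] → ·
  covered (2 px):
    · · · ·
    · · · ·
    · · · ·
    · · · ·
    · · · ·
    · · · ·
    · # · ·
    # · · ·
    · · · ·
    · · · ·
T2:
  2·area = 4  (B↔C swapped to make it positive)
  edge (6, 8)→(6, 10): d=(0,2) inclusive
  edge (6, 10)→(4, 10): d=(-2,0) inclusive
  edge (4, 10)→(6, 8): d=(2,-2) inclusive
    (3,3)@(7, 7): e=[-2,6,0] → ·  [on edge]
    (2,4)@(5, 9): e=[2,2,0] → #  [on edge]
    (3,4)@(7, 9): e=[-2,2,4] → ·
    (1,5)@(3, 11): e=[6,-2,0] → ·  [on edge]
    (2,5)@(5, 11): e=[2,-2,4] → ·
    (0,6)@(1, 13): e=[10,-6,0] → ·  [on edge]
  covered (1 px):
    · · · ·
    · · · ·
    · · · ·
    · · · ·
    · · # ·
    · · · ·
    · · · ·
    · · · ·
    · · · ·
    · · · ·

Answer: [0,2,6]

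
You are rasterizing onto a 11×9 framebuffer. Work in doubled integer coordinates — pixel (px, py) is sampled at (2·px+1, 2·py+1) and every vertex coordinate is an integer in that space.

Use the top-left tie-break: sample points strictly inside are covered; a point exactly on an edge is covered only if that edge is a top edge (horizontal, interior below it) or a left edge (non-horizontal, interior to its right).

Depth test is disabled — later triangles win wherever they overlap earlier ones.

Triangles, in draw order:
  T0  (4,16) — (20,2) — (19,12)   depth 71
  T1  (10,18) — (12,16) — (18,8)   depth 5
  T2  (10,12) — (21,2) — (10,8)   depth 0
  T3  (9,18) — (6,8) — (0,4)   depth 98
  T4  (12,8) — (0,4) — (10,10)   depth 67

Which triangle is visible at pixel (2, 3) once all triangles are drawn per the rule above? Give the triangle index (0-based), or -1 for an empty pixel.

T0:
  2·area = 146
  edge (4, 16)→(20, 2): d=(16,-14) top-left  bias=+0
  edge (20, 2)→(19, 12): d=(-1,10) right/bottom  bias=-1
  edge (19, 12)→(4, 16): d=(-15,4) right/bottom  bias=-1
    (9,1)@(19, 3): e=[2,9,135] → █
    (10,1)@(21, 3): e=[30,-11,127] → ·
    (8,2)@(17, 5): e=[6,27,113] → █
    (10,2)@(21, 5): e=[62,-13,97] → ·
    (7,3)@(15, 7): e=[10,45,91] → █
    (10,3)@(21, 7): e=[94,-15,67] → ·
    (6,4)@(13, 9): e=[14,63,69] → █
    (10,4)@(21, 9): e=[126,-17,37] → ·
    (5,5)@(11, 11): e=[18,81,47] → █
    (10,5)@(21, 11): e=[158,-19,7] → ·
    (4,6)@(9, 13): e=[22,99,25] → █
    (8,6)@(17, 13): e=[134,19,-7] → ·
  covered (20 px):
    · · · · · · · · · · ·
    · · · · · · · · · █ ·
    · · · · · · · · █ █ ·
    · · · · · · · █ █ █ ·
    · · · · · · █ █ █ █ ·
    · · · · · █ █ █ █ █ ·
    · · · · █ █ █ █ · · ·
    · · · █ · · · · · · ·
    · · · · · · · · · · ·
T1:
  2·area = 4  (B↔C swapped to make it positive)
  edge (10, 18)→(18, 8): d=(8,-10) top-left  bias=+0
  edge (18, 8)→(12, 16): d=(-6,8) right/bottom  bias=-1
  edge (12, 16)→(10, 18): d=(-2,2) right/bottom  bias=-1
    (10,3)@(21, 7): e=[22,-18,0] → ·  [on edge]
    (9,4)@(19, 9): e=[18,-14,0] → ·  [on edge]
    (8,5)@(17, 11): e=[14,-10,0] → ·  [on edge]
    (7,6)@(15, 13): e=[10,-6,0] → ·  [on edge]
    (6,7)@(13, 15): e=[6,-2,0] → ·  [on edge]
    (5,8)@(11, 17): e=[2,2,0] → ·  [on edge]
  covered (0 px):
    · · · · · · · · · · ·
    · · · · · · · · · · ·
    · · · · · · · · · · ·
    · · · · · · · · · · ·
    · · · · · · · · · · ·
    · · · · · · · · · · ·
    · · · · · · · · · · ·
    · · · · · · · · · · ·
    · · · · · · · · · · ·
T2:
  2·area = 44  (B↔C swapped to make it positive)
  edge (10, 12)→(10, 8): d=(0,-4) top-left  bias=+0
  edge (10, 8)→(21, 2): d=(11,-6) top-left  bias=+0
  edge (21, 2)→(10, 12): d=(-11,10) right/bottom  bias=-1
    (8,2)@(17, 5): e=[28,9,7] → █
    (9,2)@(19, 5): e=[36,21,-13] → ·
    (6,3)@(13, 7): e=[12,7,25] → █
    (7,3)@(15, 7): e=[20,19,5] → █
    (8,3)@(17, 7): e=[28,31,-15] → ·
    (5,4)@(11, 9): e=[4,17,23] → █
    (7,4)@(15, 9): e=[20,41,-17] → ·
    (5,5)@(11, 11): e=[4,39,1] → █
    (6,5)@(13, 11): e=[12,51,-19] → ·
    (5,6)@(11, 13): e=[4,61,-21] → ·
  covered (6 px):
    · · · · · · · · · · ·
    · · · · · · · · · · ·
    · · · · · · · · █ · ·
    · · · · · · █ █ · · ·
    · · · · · █ █ · · · ·
    · · · · · █ · · · · ·
    · · · · · · · · · · ·
    · · · · · · · · · · ·
    · · · · · · · · · · ·
T3:
  2·area = 48  (B↔C swapped to make it positive)
  edge (9, 18)→(0, 4): d=(-9,-14) top-left  bias=+0
  edge (0, 4)→(6, 8): d=(6,4) right/bottom  bias=-1
  edge (6, 8)→(9, 18): d=(3,10) right/bottom  bias=-1
    (0,2)@(1, 5): e=[5,2,41] → █
    (1,2)@(3, 5): e=[33,-6,21] → ·
    (0,3)@(1, 7): e=[-13,14,47] → ·
    (1,3)@(3, 7): e=[15,6,27] → █
    (2,3)@(5, 7): e=[43,-2,7] → ·
    (1,4)@(3, 9): e=[-3,18,33] → ·
    (2,4)@(5, 9): e=[25,10,13] → █
    (3,4)@(7, 9): e=[53,2,-7] → ·
    (2,5)@(5, 11): e=[7,22,19] → █
    (3,5)@(7, 11): e=[35,14,-1] → ·
    (2,6)@(5, 13): e=[-11,34,25] → ·
    (3,6)@(7, 13): e=[17,26,5] → █
  covered (5 px):
    · · · · · · · · · · ·
    · · · · · · · · · · ·
    █ · · · · · · · · · ·
    · █ · · · · · · · · ·
    · · █ · · · · · · · ·
    · · █ · · · · · · · ·
    · · · █ · · · · · · ·
    · · · · · · · · · · ·
    · · · · · · · · · · ·
T4:
  2·area = 32  (B↔C swapped to make it positive)
  edge (12, 8)→(10, 10): d=(-2,2) right/bottom  bias=-1
  edge (10, 10)→(0, 4): d=(-10,-6) top-left  bias=+0
  edge (0, 4)→(12, 8): d=(12,4) right/bottom  bias=-1
    (9,0)@(19, 1): e=[0,144,-112] → ·  [on edge]
    (8,1)@(17, 3): e=[0,112,-80] → ·  [on edge]
    (1,2)@(3, 5): e=[24,8,0] → ·  [on edge]
    (7,2)@(15, 5): e=[0,80,-48] → ·  [on edge]
    (2,3)@(5, 7): e=[16,0,16] → █  [on edge]
    (3,3)@(7, 7): e=[12,12,8] → █
    (4,3)@(9, 7): e=[8,24,0] → ·  [on edge]
    (6,3)@(13, 7): e=[0,48,-16] → ·  [on edge]
    (2,4)@(5, 9): e=[12,-20,40] → ·
    (3,4)@(7, 9): e=[8,-8,32] → ·
    (4,4)@(9, 9): e=[4,4,24] → █
    (5,4)@(11, 9): e=[0,16,16] → ·  [on edge]
    (7,4)@(15, 9): e=[-8,40,0] → ·  [on edge]
    (4,5)@(9, 11): e=[0,-16,48] → ·  [on edge]
    (10,5)@(21, 11): e=[-24,56,0] → ·  [on edge]
    (3,6)@(7, 13): e=[0,-48,80] → ·  [on edge]
    (7,6)@(15, 13): e=[-16,0,48] → ·  [on edge]
    (2,7)@(5, 15): e=[0,-80,112] → ·  [on edge]
    (1,8)@(3, 17): e=[0,-112,144] → ·  [on edge]
  covered (3 px):
    · · · · · · · · · · ·
    · · · · · · · · · · ·
    · · · · · · · · · · ·
    · · █ █ · · · · · · ·
    · · · · █ · · · · · ·
    · · · · · · · · · · ·
    · · · · · · · · · · ·
    · · · · · · · · · · ·
    · · · · · · · · · · ·

Z-buffer (winner per pixel, '.' = empty):
  . . . . . . . . . . .
  . . . . . . . . . 0 .
  3 . . . . . . . 2 0 .
  . 3 4 4 . . 2 2 0 0 .
  . . 3 . 4 2 2 0 0 0 .
  . . 3 . . 2 0 0 0 0 .
  . . . 3 0 0 0 0 . . .
  . . . 0 . . . . . . .
  . . . . . . . . . . .

Final: 4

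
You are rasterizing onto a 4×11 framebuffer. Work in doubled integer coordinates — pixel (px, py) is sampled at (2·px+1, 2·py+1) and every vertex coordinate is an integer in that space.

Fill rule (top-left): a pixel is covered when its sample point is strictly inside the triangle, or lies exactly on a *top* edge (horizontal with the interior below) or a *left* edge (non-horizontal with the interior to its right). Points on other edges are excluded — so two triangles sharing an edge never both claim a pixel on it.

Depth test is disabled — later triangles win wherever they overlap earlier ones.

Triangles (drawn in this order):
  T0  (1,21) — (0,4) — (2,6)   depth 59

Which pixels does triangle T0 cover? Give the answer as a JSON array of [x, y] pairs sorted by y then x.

T0:
  2·area = 32
  edge (1, 21)→(0, 4): d=(-1,-17) top-left  bias=+0
  edge (0, 4)→(2, 6): d=(2,2) right/bottom  bias=-1
  edge (2, 6)→(1, 21): d=(-1,15) right/bottom  bias=-1
    (0,2)@(1, 5): e=[16,0,16] → ·  [on edge]
    (0,3)@(1, 7): e=[14,4,14] → #
    (1,3)@(3, 7): e=[48,0,-16] → ·  [on edge]
    (0,4)@(1, 9): e=[12,8,12] → #
    (1,4)@(3, 9): e=[46,4,-18] → ·
    (2,4)@(5, 9): e=[80,0,-48] → ·  [on edge]
    (0,5)@(1, 11): e=[10,12,10] → #
    (1,5)@(3, 11): e=[44,8,-20] → ·
    (3,5)@(7, 11): e=[112,0,-80] → ·  [on edge]
    (0,6)@(1, 13): e=[8,16,8] → #
    (1,6)@(3, 13): e=[42,12,-22] → ·
    (0,7)@(1, 15): e=[6,20,6] → #
    (0,10)@(1, 21): e=[0,32,0] → ·  [on edge]
  covered (7 px):
    · · · ·
    · · · ·
    · · · ·
    # · · ·
    # · · ·
    # · · ·
    # · · ·
    # · · ·
    # · · ·
    # · · ·
    · · · ·

Answer: [[0,3],[0,4],[0,5],[0,6],[0,7],[0,8],[0,9]]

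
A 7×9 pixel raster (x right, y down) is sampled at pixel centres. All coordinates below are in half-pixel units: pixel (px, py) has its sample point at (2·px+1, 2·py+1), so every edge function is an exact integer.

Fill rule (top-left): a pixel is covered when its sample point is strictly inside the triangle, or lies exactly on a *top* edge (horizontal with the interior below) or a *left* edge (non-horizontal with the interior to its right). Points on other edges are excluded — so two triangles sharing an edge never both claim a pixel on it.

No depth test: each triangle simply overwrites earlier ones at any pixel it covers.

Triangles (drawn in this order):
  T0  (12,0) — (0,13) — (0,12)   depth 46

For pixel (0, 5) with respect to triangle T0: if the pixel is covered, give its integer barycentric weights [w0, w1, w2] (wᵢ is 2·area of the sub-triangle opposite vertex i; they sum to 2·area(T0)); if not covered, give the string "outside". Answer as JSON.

T0:
  2·area = 12
  edge (12, 0)→(0, 13): d=(-12,13) right/bottom  bias=-1
  edge (0, 13)→(0, 12): d=(0,-1) top-left  bias=+0
  edge (0, 12)→(12, 0): d=(12,-12) top-left  bias=+0
    (5,0)@(11, 1): e=[1,11,0] → X  [on edge]
    (6,0)@(13, 1): e=[-25,13,24] → .
    (4,1)@(9, 3): e=[3,9,0] → X  [on edge]
    (5,1)@(11, 3): e=[-23,11,24] → .
    (3,2)@(7, 5): e=[5,7,0] → X  [on edge]
    (4,2)@(9, 5): e=[-21,9,24] → .
    (2,3)@(5, 7): e=[7,5,0] → X  [on edge]
    (3,3)@(7, 7): e=[-19,7,24] → .
    (1,4)@(3, 9): e=[9,3,0] → X  [on edge]
    (2,4)@(5, 9): e=[-17,5,24] → .
    (0,5)@(1, 11): e=[11,1,0] → X  [on edge]
    (1,5)@(3, 11): e=[-15,3,24] → .
  covered (6 px):
    . . . . . X .
    . . . . X . .
    . . . X . . .
    . . X . . . .
    . X . . . . .
    X . . . . . .
    . . . . . . .
    . . . . . . .
    . . . . . . .

Final: [1,0,11]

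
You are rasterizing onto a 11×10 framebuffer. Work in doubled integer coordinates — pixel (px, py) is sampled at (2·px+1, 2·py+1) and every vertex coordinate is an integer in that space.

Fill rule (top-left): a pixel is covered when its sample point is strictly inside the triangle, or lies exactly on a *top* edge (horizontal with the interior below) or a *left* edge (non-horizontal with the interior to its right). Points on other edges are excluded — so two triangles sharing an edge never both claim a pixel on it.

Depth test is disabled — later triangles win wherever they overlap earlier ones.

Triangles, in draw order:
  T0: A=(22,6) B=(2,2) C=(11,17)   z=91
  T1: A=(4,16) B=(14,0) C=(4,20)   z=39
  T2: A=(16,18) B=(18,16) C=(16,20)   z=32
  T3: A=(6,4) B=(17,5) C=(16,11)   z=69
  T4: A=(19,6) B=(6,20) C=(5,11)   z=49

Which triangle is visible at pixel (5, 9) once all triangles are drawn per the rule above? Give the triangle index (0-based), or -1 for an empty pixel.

T0:
  2·area = 264  (B↔C swapped to make it positive)
  edge (22, 6)→(11, 17): d=(-11,11) right/bottom  bias=-1
  edge (11, 17)→(2, 2): d=(-9,-15) top-left  bias=+0
  edge (2, 2)→(22, 6): d=(20,4) right/bottom  bias=-1
    (1,1)@(3, 3): e=[242,6,16] → #
    (2,1)@(5, 3): e=[220,36,8] → #
    (3,1)@(7, 3): e=[198,66,0] → ·  [on edge]
    (1,2)@(3, 5): e=[220,-12,56] → ·
    (2,2)@(5, 5): e=[198,18,48] → #
    (3,2)@(7, 5): e=[176,48,40] → #
    (4,2)@(9, 5): e=[154,78,32] → #
    (5,2)@(11, 5): e=[132,108,24] → #
    (6,2)@(13, 5): e=[110,138,16] → #
    (7,2)@(15, 5): e=[88,168,8] → #
    (8,2)@(17, 5): e=[66,198,0] → ·  [on edge]
    (2,3)@(5, 7): e=[176,0,88] → #  [on edge]
    (10,3)@(21, 7): e=[0,240,24] → ·  [on edge]
    (9,4)@(19, 9): e=[0,192,72] → ·  [on edge]
    (8,5)@(17, 11): e=[0,144,120] → ·  [on edge]
    (7,6)@(15, 13): e=[0,96,168] → ·  [on edge]
    (6,7)@(13, 15): e=[0,48,216] → ·  [on edge]
    (5,8)@(11, 17): e=[0,0,264] → ·  [on edge]
    (4,9)@(9, 19): e=[0,-48,312] → ·  [on edge]
  covered (30 px):
    · · · · · · · · · · ·
    · # # · · · · · · · ·
    · · # # # # # # · · ·
    · · # # # # # # # # ·
    · · · # # # # # # · ·
    · · · · # # # # · · ·
    · · · · # # # · · · ·
    · · · · · # · · · · ·
    · · · · · · · · · · ·
    · · · · · · · · · · ·
T1:
  2·area = 40
  edge (4, 16)→(14, 0): d=(10,-16) top-left  bias=+0
  edge (14, 0)→(4, 20): d=(-10,20) right/bottom  bias=-1
  edge (4, 20)→(4, 16): d=(0,-4) top-left  bias=+0
    (5,2)@(11, 5): e=[2,10,28] → #
    (6,2)@(13, 5): e=[34,-30,36] → ·
    (5,3)@(11, 7): e=[22,-10,28] → ·
    (4,4)@(9, 9): e=[10,10,20] → #
    (5,4)@(11, 9): e=[42,-30,28] → ·
    (4,5)@(9, 11): e=[30,-10,20] → ·
    (3,6)@(7, 13): e=[18,10,12] → #
    (4,6)@(9, 13): e=[50,-30,20] → ·
    (2,7)@(5, 15): e=[6,30,4] → #
    (3,7)@(7, 15): e=[38,-10,12] → ·
    (2,8)@(5, 17): e=[26,10,4] → #
    (3,8)@(7, 17): e=[58,-30,12] → ·
  covered (5 px):
    · · · · · · · · · · ·
    · · · · · · · · · · ·
    · · · · · # · · · · ·
    · · · · · · · · · · ·
    · · · · # · · · · · ·
    · · · · · · · · · · ·
    · · · # · · · · · · ·
    · · # · · · · · · · ·
    · · # · · · · · · · ·
    · · · · · · · · · · ·
T2:
  2·area = 4
  edge (16, 18)→(18, 16): d=(2,-2) top-left  bias=+0
  edge (18, 16)→(16, 20): d=(-2,4) right/bottom  bias=-1
  edge (16, 20)→(16, 18): d=(0,-2) top-left  bias=+0
    (10,6)@(21, 13): e=[0,-6,10] → ·  [on edge]
    (9,7)@(19, 15): e=[0,-2,6] → ·  [on edge]
    (8,8)@(17, 17): e=[0,2,2] → #  [on edge]
    (9,8)@(19, 17): e=[4,-6,6] → ·
    (7,9)@(15, 19): e=[0,6,-2] → ·  [on edge]
    (8,9)@(17, 19): e=[4,-2,2] → ·
  covered (1 px):
    · · · · · · · · · · ·
    · · · · · · · · · · ·
    · · · · · · · · · · ·
    · · · · · · · · · · ·
    · · · · · · · · · · ·
    · · · · · · · · · · ·
    · · · · · · · · · · ·
    · · · · · · · · · · ·
    · · · · · · · · # · ·
    · · · · · · · · · · ·
T3:
  2·area = 67
  edge (6, 4)→(17, 5): d=(11,1) right/bottom  bias=-1
  edge (17, 5)→(16, 11): d=(-1,6) right/bottom  bias=-1
  edge (16, 11)→(6, 4): d=(-10,-7) top-left  bias=+0
    (4,2)@(9, 5): e=[8,48,11] → #
    (5,2)@(11, 5): e=[6,36,25] → #
    (6,2)@(13, 5): e=[4,24,39] → #
    (7,2)@(15, 5): e=[2,12,53] → #
    (8,2)@(17, 5): e=[0,0,67] → ·  [on edge]
    (4,3)@(9, 7): e=[30,46,-9] → ·
    (5,3)@(11, 7): e=[28,34,5] → #
    (8,3)@(17, 7): e=[22,-2,47] → ·
    (5,4)@(11, 9): e=[50,32,-15] → ·
    (6,4)@(13, 9): e=[48,20,-1] → ·
    (7,4)@(15, 9): e=[46,8,13] → #
    (8,4)@(17, 9): e=[44,-4,27] → ·
    (7,8)@(15, 17): e=[134,0,-67] → ·  [on edge]
  covered (8 px):
    · · · · · · · · · · ·
    · · · · · · · · · · ·
    · · · · # # # # · · ·
    · · · · · # # # · · ·
    · · · · · · · # · · ·
    · · · · · · · · · · ·
    · · · · · · · · · · ·
    · · · · · · · · · · ·
    · · · · · · · · · · ·
    · · · · · · · · · · ·
T4:
  2·area = 131
  edge (19, 6)→(6, 20): d=(-13,14) right/bottom  bias=-1
  edge (6, 20)→(5, 11): d=(-1,-9) top-left  bias=+0
  edge (5, 11)→(19, 6): d=(14,-5) top-left  bias=+0
    (8,3)@(17, 7): e=[15,112,4] → #
    (9,3)@(19, 7): e=[-13,130,14] → ·
    (5,4)@(11, 9): e=[73,56,2] → #
    (6,4)@(13, 9): e=[45,74,12] → #
    (7,4)@(15, 9): e=[17,92,22] → #
    (8,4)@(17, 9): e=[-11,110,32] → ·
    (2,5)@(5, 11): e=[131,0,0] → #  [on edge]
    (3,5)@(7, 11): e=[103,18,10] → #
    (4,5)@(9, 11): e=[75,36,20] → #
    (7,5)@(15, 11): e=[-9,90,50] → ·
    (2,6)@(5, 13): e=[105,-2,28] → ·
    (3,6)@(7, 13): e=[77,16,38] → #
  covered (15 px):
    · · · · · · · · · · ·
    · · · · · · · · · · ·
    · · · · · · · · · · ·
    · · · · · · · · # · ·
    · · · · · # # # · · ·
    · · # # # # # · · · ·
    · · · # # # · · · · ·
    · · · # # · · · · · ·
    · · · # · · · · · · ·
    · · · · · · · · · · ·

Z-buffer (winner per pixel, '.' = empty):
  . . . . . . . . . . .
  . 0 0 . . . . . . . .
  . . 0 0 3 3 3 3 . . .
  . . 0 0 0 3 3 3 4 0 .
  . . . 0 1 4 4 4 0 . .
  . . 4 4 4 4 4 0 . . .
  . . . 4 4 4 0 . . . .
  . . 1 4 4 0 . . . . .
  . . 1 4 . . . . 2 . .
  . . . . . . . . . . .

Answer: -1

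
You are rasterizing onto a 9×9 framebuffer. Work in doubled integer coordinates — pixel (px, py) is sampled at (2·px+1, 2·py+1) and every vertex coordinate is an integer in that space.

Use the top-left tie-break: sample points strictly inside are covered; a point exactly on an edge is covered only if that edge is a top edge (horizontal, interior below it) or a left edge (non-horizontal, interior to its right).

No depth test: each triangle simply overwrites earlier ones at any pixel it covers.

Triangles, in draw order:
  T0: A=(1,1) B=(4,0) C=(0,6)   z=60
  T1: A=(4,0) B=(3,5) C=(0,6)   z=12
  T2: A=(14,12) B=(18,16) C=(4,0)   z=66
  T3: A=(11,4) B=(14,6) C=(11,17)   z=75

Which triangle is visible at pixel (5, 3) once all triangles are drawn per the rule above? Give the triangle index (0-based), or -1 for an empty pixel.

T0:
  2·area = 14
  edge (1, 1)→(4, 0): d=(3,-1) top-left  bias=+0
  edge (4, 0)→(0, 6): d=(-4,6) right/bottom  bias=-1
  edge (0, 6)→(1, 1): d=(1,-5) top-left  bias=+0
    (0,0)@(1, 1): e=[0,14,0] → █  [on edge]
    (1,0)@(3, 1): e=[2,2,10] → █
    (2,0)@(5, 1): e=[4,-10,20] → ·
    (0,1)@(1, 3): e=[6,6,2] → █
    (1,1)@(3, 3): e=[8,-6,12] → ·
    (0,2)@(1, 5): e=[12,-2,4] → ·
  covered (3 px):
    █ █ · · · · · · ·
    █ · · · · · · · ·
    · · · · · · · · ·
    · · · · · · · · ·
    · · · · · · · · ·
    · · · · · · · · ·
    · · · · · · · · ·
    · · · · · · · · ·
    · · · · · · · · ·
T1:
  2·area = 14
  edge (4, 0)→(3, 5): d=(-1,5) right/bottom  bias=-1
  edge (3, 5)→(0, 6): d=(-3,1) right/bottom  bias=-1
  edge (0, 6)→(4, 0): d=(4,-6) top-left  bias=+0
    (7,0)@(15, 1): e=[-56,0,70] → ·  [on edge]
    (1,1)@(3, 3): e=[2,6,6] → █
    (2,1)@(5, 3): e=[-8,4,18] → ·
    (4,1)@(9, 3): e=[-28,0,42] → ·  [on edge]
    (0,2)@(1, 5): e=[10,2,2] → █
    (1,2)@(3, 5): e=[0,0,14] → ·  [on edge]
    (0,3)@(1, 7): e=[8,-4,10] → ·
    (0,7)@(1, 15): e=[0,-28,42] → ·  [on edge]
  covered (2 px):
    · · · · · · · · ·
    · █ · · · · · · ·
    █ · · · · · · · ·
    · · · · · · · · ·
    · · · · · · · · ·
    · · · · · · · · ·
    · · · · · · · · ·
    · · · · · · · · ·
    · · · · · · · · ·
T2:
  2·area = 8  (B↔C swapped to make it positive)
  edge (14, 12)→(4, 0): d=(-10,-12) top-left  bias=+0
  edge (4, 0)→(18, 16): d=(14,16) right/bottom  bias=-1
  edge (18, 16)→(14, 12): d=(-4,-4) top-left  bias=+0
    (1,0)@(3, 1): e=[-22,30,0] → ·  [on edge]
    (2,1)@(5, 3): e=[-18,26,0] → ·  [on edge]
    (3,2)@(7, 5): e=[-14,22,0] → ·  [on edge]
    (4,3)@(9, 7): e=[-10,18,0] → ·  [on edge]
    (5,4)@(11, 9): e=[-6,14,0] → ·  [on edge]
    (6,5)@(13, 11): e=[-2,10,0] → ·  [on edge]
    (7,6)@(15, 13): e=[2,6,0] → █  [on edge]
    (8,6)@(17, 13): e=[26,-26,8] → ·
    (7,7)@(15, 15): e=[-18,34,-8] → ·
    (8,7)@(17, 15): e=[6,2,0] → █  [on edge]
    (8,8)@(17, 17): e=[-14,30,-8] → ·
  covered (2 px):
    · · · · · · · · ·
    · · · · · · · · ·
    · · · · · · · · ·
    · · · · · · · · ·
    · · · · · · · · ·
    · · · · · · · · ·
    · · · · · · · █ ·
    · · · · · · · · █
    · · · · · · · · ·
T3:
  2·area = 39
  edge (11, 4)→(14, 6): d=(3,2) right/bottom  bias=-1
  edge (14, 6)→(11, 17): d=(-3,11) right/bottom  bias=-1
  edge (11, 17)→(11, 4): d=(0,-13) top-left  bias=+0
    (5,0)@(11, 1): e=[-9,48,0] → ·  [on edge]
    (5,1)@(11, 3): e=[-3,42,0] → ·  [on edge]
    (5,2)@(11, 5): e=[3,36,0] → █  [on edge]
    (6,2)@(13, 5): e=[-1,14,26] → ·
    (5,3)@(11, 7): e=[9,30,0] → █  [on edge]
    (6,3)@(13, 7): e=[5,8,26] → █
    (7,3)@(15, 7): e=[1,-14,52] → ·
    (5,4)@(11, 9): e=[15,24,0] → █  [on edge]
    (7,4)@(15, 9): e=[7,-20,52] → ·
    (5,5)@(11, 11): e=[21,18,0] → █  [on edge]
    (6,5)@(13, 11): e=[17,-4,26] → ·
    (5,6)@(11, 13): e=[27,12,0] → █  [on edge]
    (5,7)@(11, 15): e=[33,6,0] → █  [on edge]
    (5,8)@(11, 17): e=[39,0,0] → ·  [on edge]
  covered (8 px):
    · · · · · · · · ·
    · · · · · · · · ·
    · · · · · █ · · ·
    · · · · · █ █ · ·
    · · · · · █ █ · ·
    · · · · · █ · · ·
    · · · · · █ · · ·
    · · · · · █ · · ·
    · · · · · · · · ·

Z-buffer (winner per pixel, '.' = empty):
  0 0 . . . . . . .
  0 1 . . . . . . .
  1 . . . . 3 . . .
  . . . . . 3 3 . .
  . . . . . 3 3 . .
  . . . . . 3 . . .
  . . . . . 3 . 2 .
  . . . . . 3 . . 2
  . . . . . . . . .

Answer: 3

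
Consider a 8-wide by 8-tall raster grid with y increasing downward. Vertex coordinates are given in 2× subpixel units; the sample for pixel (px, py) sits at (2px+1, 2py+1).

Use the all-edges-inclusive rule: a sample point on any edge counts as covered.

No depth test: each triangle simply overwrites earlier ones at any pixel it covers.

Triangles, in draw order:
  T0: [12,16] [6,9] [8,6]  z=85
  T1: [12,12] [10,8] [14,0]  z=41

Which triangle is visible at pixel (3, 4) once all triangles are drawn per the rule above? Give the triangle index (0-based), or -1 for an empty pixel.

T0:
  2·area = 32
  edge (12, 16)→(6, 9): d=(-6,-7) inclusive
  edge (6, 9)→(8, 6): d=(2,-3) inclusive
  edge (8, 6)→(12, 16): d=(4,10) inclusive
    (3,4)@(7, 9): e=[7,3,22] → █
    (4,4)@(9, 9): e=[21,9,2] → █
    (5,4)@(11, 9): e=[35,15,-18] → ·
    (3,5)@(7, 11): e=[-5,7,30] → ·
    (4,5)@(9, 11): e=[9,13,10] → █
    (5,5)@(11, 11): e=[23,19,-10] → ·
    (4,6)@(9, 13): e=[-3,17,18] → ·
  covered (3 px):
    · · · · · · · ·
    · · · · · · · ·
    · · · · · · · ·
    · · · · · · · ·
    · · · █ █ · · ·
    · · · · █ · · ·
    · · · · · · · ·
    · · · · · · · ·
T1:
  2·area = 32
  edge (12, 12)→(10, 8): d=(-2,-4) inclusive
  edge (10, 8)→(14, 0): d=(4,-8) inclusive
  edge (14, 0)→(12, 12): d=(-2,12) inclusive
    (6,1)@(13, 3): e=[22,4,6] → █
    (7,1)@(15, 3): e=[30,20,-18] → ·
    (6,2)@(13, 5): e=[18,12,2] → █
    (7,2)@(15, 5): e=[26,28,-22] → ·
    (5,3)@(11, 7): e=[6,4,22] → █
    (6,3)@(13, 7): e=[14,20,-2] → ·
    (5,4)@(11, 9): e=[2,12,18] → █
    (6,4)@(13, 9): e=[10,28,-6] → ·
    (5,5)@(11, 11): e=[-2,20,14] → ·
  covered (4 px):
    · · · · · · · ·
    · · · · · · █ ·
    · · · · · · █ ·
    · · · · · █ · ·
    · · · · · █ · ·
    · · · · · · · ·
    · · · · · · · ·
    · · · · · · · ·

Z-buffer (winner per pixel, '.' = empty):
  . . . . . . . .
  . . . . . . 1 .
  . . . . . . 1 .
  . . . . . 1 . .
  . . . 0 0 1 . .
  . . . . 0 . . .
  . . . . . . . .
  . . . . . . . .

Result: 0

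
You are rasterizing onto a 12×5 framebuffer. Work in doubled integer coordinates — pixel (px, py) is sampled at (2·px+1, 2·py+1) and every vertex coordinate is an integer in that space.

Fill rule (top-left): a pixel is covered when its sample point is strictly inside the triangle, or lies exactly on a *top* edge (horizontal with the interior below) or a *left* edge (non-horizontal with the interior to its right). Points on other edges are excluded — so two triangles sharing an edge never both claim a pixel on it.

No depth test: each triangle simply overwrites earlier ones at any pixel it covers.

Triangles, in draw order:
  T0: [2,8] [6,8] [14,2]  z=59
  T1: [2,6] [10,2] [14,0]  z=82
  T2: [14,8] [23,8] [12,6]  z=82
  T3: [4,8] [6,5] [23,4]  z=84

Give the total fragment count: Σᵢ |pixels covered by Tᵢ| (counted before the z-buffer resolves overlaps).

T0:
  2·area = 24  (B↔C swapped to make it positive)
  edge (2, 8)→(14, 2): d=(12,-6) top-left  bias=+0
  edge (14, 2)→(6, 8): d=(-8,6) right/bottom  bias=-1
  edge (6, 8)→(2, 8): d=(-4,0) right/bottom  bias=-1
    (4,2)@(9, 5): e=[6,6,12] → #
    (5,2)@(11, 5): e=[18,-6,12] → ·
    (2,3)@(5, 7): e=[6,14,4] → #
    (3,3)@(7, 7): e=[18,2,4] → #
    (4,3)@(9, 7): e=[30,-10,4] → ·
    (2,4)@(5, 9): e=[30,-2,-4] → ·
    (3,4)@(7, 9): e=[42,-14,-4] → ·
  covered (3 px):
    · · · · · · · · · · · ·
    · · · · · · · · · · · ·
    · · · · # · · · · · · ·
    · · # # · · · · · · · ·
    · · · · · · · · · · · ·
T1:
  degenerate (2·area = 0) — covers nothing
T2:
  2·area = 18  (B↔C swapped to make it positive)
  edge (14, 8)→(12, 6): d=(-2,-2) top-left  bias=+0
  edge (12, 6)→(23, 8): d=(11,2) right/bottom  bias=-1
  edge (23, 8)→(14, 8): d=(-9,0) right/bottom  bias=-1
    (3,0)@(7, 1): e=[0,-45,63] → ·  [on edge]
    (4,1)@(9, 3): e=[0,-27,45] → ·  [on edge]
    (5,2)@(11, 5): e=[0,-9,27] → ·  [on edge]
    (6,3)@(13, 7): e=[0,9,9] → #  [on edge]
    (7,3)@(15, 7): e=[4,5,9] → #
    (8,3)@(17, 7): e=[8,1,9] → #
    (9,3)@(19, 7): e=[12,-3,9] → ·
    (6,4)@(13, 9): e=[-4,31,-9] → ·
    (7,4)@(15, 9): e=[0,27,-9] → ·  [on edge]
    (8,4)@(17, 9): e=[4,23,-9] → ·
  covered (3 px):
    · · · · · · · · · · · ·
    · · · · · · · · · · · ·
    · · · · · · · · · · · ·
    · · · · · · # # # · · ·
    · · · · · · · · · · · ·
T3:
  2·area = 49
  edge (4, 8)→(6, 5): d=(2,-3) top-left  bias=+0
  edge (6, 5)→(23, 4): d=(17,-1) top-left  bias=+0
  edge (23, 4)→(4, 8): d=(-19,4) right/bottom  bias=-1
    (3,2)@(7, 5): e=[3,1,45] → #
    (4,2)@(9, 5): e=[9,3,37] → #
    (5,2)@(11, 5): e=[15,5,29] → #
    (6,2)@(13, 5): e=[21,7,21] → #
    (7,2)@(15, 5): e=[27,9,13] → #
    (8,2)@(17, 5): e=[33,11,5] → #
    (9,2)@(19, 5): e=[39,13,-3] → ·
    (2,3)@(5, 7): e=[1,33,15] → #
    (4,3)@(9, 7): e=[13,37,-1] → ·
    (5,3)@(11, 7): e=[19,39,-9] → ·
    (6,3)@(13, 7): e=[25,41,-17] → ·
    (7,3)@(15, 7): e=[31,43,-25] → ·
  covered (8 px):
    · · · · · · · · · · · ·
    · · · · · · · · · · · ·
    · · · # # # # # # · · ·
    · · # # · · · · · · · ·
    · · · · · · · · · · · ·

Answer: 14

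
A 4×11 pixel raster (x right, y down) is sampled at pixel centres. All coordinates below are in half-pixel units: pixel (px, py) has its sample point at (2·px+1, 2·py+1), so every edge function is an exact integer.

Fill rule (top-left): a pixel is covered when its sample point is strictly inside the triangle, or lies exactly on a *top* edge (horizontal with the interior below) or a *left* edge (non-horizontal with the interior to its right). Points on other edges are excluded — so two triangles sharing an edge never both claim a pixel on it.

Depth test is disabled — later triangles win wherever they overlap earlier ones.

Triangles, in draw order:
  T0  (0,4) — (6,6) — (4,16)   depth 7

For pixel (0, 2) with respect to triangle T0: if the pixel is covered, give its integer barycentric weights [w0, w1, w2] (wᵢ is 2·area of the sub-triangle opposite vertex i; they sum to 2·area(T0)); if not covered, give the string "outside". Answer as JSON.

T0:
  2·area = 64
  edge (0, 4)→(6, 6): d=(6,2) right/bottom  bias=-1
  edge (6, 6)→(4, 16): d=(-2,10) right/bottom  bias=-1
  edge (4, 16)→(0, 4): d=(-4,-12) top-left  bias=+0
    (3,0)@(7, 1): e=[-32,0,96] → ·  [on edge]
    (0,2)@(1, 5): e=[4,52,8] → █
    (1,2)@(3, 5): e=[0,32,32] → ·  [on edge]
    (0,3)@(1, 7): e=[16,48,0] → █  [on edge]
    (1,3)@(3, 7): e=[12,28,24] → █
    (2,3)@(5, 7): e=[8,8,48] → █
    (3,3)@(7, 7): e=[4,-12,72] → ·
    (0,4)@(1, 9): e=[28,44,-8] → ·
    (1,4)@(3, 9): e=[24,24,16] → █
    (3,4)@(7, 9): e=[16,-16,64] → ·
    (1,5)@(3, 11): e=[36,20,8] → █
    (2,5)@(5, 11): e=[32,0,32] → ·  [on edge]
    (1,6)@(3, 13): e=[48,16,0] → █  [on edge]
    (2,9)@(5, 19): e=[80,-16,0] → ·  [on edge]
    (1,10)@(3, 21): e=[96,0,-32] → ·  [on edge]
  covered (8 px):
    · · · ·
    · · · ·
    █ · · ·
    █ █ █ ·
    · █ █ ·
    · █ · ·
    · █ · ·
    · · · ·
    · · · ·
    · · · ·
    · · · ·

Answer: [52,8,4]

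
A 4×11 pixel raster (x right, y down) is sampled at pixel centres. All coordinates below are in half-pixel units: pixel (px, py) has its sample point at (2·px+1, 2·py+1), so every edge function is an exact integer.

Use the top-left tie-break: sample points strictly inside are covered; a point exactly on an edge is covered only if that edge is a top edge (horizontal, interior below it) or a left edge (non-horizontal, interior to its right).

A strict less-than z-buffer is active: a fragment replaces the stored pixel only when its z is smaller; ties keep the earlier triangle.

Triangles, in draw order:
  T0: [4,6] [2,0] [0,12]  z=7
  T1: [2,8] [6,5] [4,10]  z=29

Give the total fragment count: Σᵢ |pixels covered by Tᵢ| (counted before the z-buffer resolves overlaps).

T0:
  2·area = 36  (B↔C swapped to make it positive)
  edge (4, 6)→(0, 12): d=(-4,6) right/bottom  bias=-1
  edge (0, 12)→(2, 0): d=(2,-12) top-left  bias=+0
  edge (2, 0)→(4, 6): d=(2,6) right/bottom  bias=-1
    (1,1)@(3, 3): e=[18,18,0] → ·  [on edge]
    (1,2)@(3, 5): e=[10,22,4] → #
    (2,2)@(5, 5): e=[-2,46,-8] → ·
    (0,3)@(1, 7): e=[14,2,20] → #
    (2,3)@(5, 7): e=[-10,50,-4] → ·
    (0,4)@(1, 9): e=[6,6,24] → #
    (1,4)@(3, 9): e=[-6,30,12] → ·
    (2,4)@(5, 9): e=[-18,54,0] → ·  [on edge]
    (0,5)@(1, 11): e=[-2,10,28] → ·
    (3,7)@(7, 15): e=[-54,90,0] → ·  [on edge]
  covered (4 px):
    · · · ·
    · · · ·
    · # · ·
    # # · ·
    # · · ·
    · · · ·
    · · · ·
    · · · ·
    · · · ·
    · · · ·
    · · · ·
T1:
  2·area = 14
  edge (2, 8)→(6, 5): d=(4,-3) top-left  bias=+0
  edge (6, 5)→(4, 10): d=(-2,5) right/bottom  bias=-1
  edge (4, 10)→(2, 8): d=(-2,-2) top-left  bias=+0
    (0,3)@(1, 7): e=[-7,21,0] → ·  [on edge]
    (2,3)@(5, 7): e=[5,1,8] → #
    (3,3)@(7, 7): e=[11,-9,12] → ·
    (1,4)@(3, 9): e=[7,7,0] → #  [on edge]
    (2,4)@(5, 9): e=[13,-3,4] → ·
    (1,5)@(3, 11): e=[15,3,-4] → ·
    (2,5)@(5, 11): e=[21,-7,0] → ·  [on edge]
    (3,6)@(7, 13): e=[35,-21,0] → ·  [on edge]
  covered (2 px):
    · · · ·
    · · · ·
    · · · ·
    · · # ·
    · # · ·
    · · · ·
    · · · ·
    · · · ·
    · · · ·
    · · · ·
    · · · ·

Final: 6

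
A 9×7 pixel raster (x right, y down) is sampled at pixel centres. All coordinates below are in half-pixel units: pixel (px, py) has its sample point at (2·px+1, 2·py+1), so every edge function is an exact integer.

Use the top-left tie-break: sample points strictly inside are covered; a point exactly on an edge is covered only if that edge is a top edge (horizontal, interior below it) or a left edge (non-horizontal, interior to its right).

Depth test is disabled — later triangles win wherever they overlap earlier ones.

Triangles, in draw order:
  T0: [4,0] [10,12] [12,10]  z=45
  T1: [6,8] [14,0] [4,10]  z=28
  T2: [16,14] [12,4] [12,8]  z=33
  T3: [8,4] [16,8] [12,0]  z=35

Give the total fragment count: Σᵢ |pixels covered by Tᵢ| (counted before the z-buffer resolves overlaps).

T0:
  2·area = 36  (B↔C swapped to make it positive)
  edge (4, 0)→(12, 10): d=(8,10) right/bottom  bias=-1
  edge (12, 10)→(10, 12): d=(-2,2) right/bottom  bias=-1
  edge (10, 12)→(4, 0): d=(-6,-12) top-left  bias=+0
    (3,2)@(7, 5): e=[10,20,6] → X
    (4,2)@(9, 5): e=[-10,16,30] → .
    (8,2)@(17, 5): e=[-90,0,126] → .  [on edge]
    (3,3)@(7, 7): e=[26,16,-6] → .
    (4,3)@(9, 7): e=[6,12,18] → X
    (5,3)@(11, 7): e=[-14,8,42] → .
    (7,3)@(15, 7): e=[-54,0,90] → .  [on edge]
    (4,4)@(9, 9): e=[22,8,6] → X
    (5,4)@(11, 9): e=[2,4,30] → X
    (6,4)@(13, 9): e=[-18,0,54] → .  [on edge]
    (4,5)@(9, 11): e=[38,4,-6] → .
    (5,5)@(11, 11): e=[18,0,18] → .  [on edge]
    (4,6)@(9, 13): e=[54,0,-18] → .  [on edge]
  covered (4 px):
    . . . . . . . . .
    . . . . . . . . .
    . . . X . . . . .
    . . . . X . . . .
    . . . . X X . . .
    . . . . . . . . .
    . . . . . . . . .
T1:
  degenerate (2·area = 0) — covers nothing
T2:
  2·area = 16  (B↔C swapped to make it positive)
  edge (16, 14)→(12, 8): d=(-4,-6) top-left  bias=+0
  edge (12, 8)→(12, 4): d=(0,-4) top-left  bias=+0
  edge (12, 4)→(16, 14): d=(4,10) right/bottom  bias=-1
    (6,3)@(13, 7): e=[10,4,2] → X
    (7,3)@(15, 7): e=[22,12,-18] → .
    (6,4)@(13, 9): e=[2,4,10] → X
    (7,4)@(15, 9): e=[14,12,-10] → .
    (6,5)@(13, 11): e=[-6,4,18] → .
  covered (2 px):
    . . . . . . . . .
    . . . . . . . . .
    . . . . . . . . .
    . . . . . . X . .
    . . . . . . X . .
    . . . . . . . . .
    . . . . . . . . .
T3:
  2·area = 48  (B↔C swapped to make it positive)
  edge (8, 4)→(12, 0): d=(4,-4) top-left  bias=+0
  edge (12, 0)→(16, 8): d=(4,8) right/bottom  bias=-1
  edge (16, 8)→(8, 4): d=(-8,-4) top-left  bias=+0
    (5,0)@(11, 1): e=[0,12,36] → X  [on edge]
    (6,0)@(13, 1): e=[8,-4,44] → .
    (4,1)@(9, 3): e=[0,36,12] → X  [on edge]
    (6,1)@(13, 3): e=[16,4,28] → X
    (7,1)@(15, 3): e=[24,-12,36] → .
    (3,2)@(7, 5): e=[0,60,-12] → .  [on edge]
    (4,2)@(9, 5): e=[8,44,-4] → .
    (5,2)@(11, 5): e=[16,28,4] → X
    (7,2)@(15, 5): e=[32,-4,20] → .
    (2,3)@(5, 7): e=[0,84,-36] → .  [on edge]
    (5,3)@(11, 7): e=[24,36,-12] → .
    (6,3)@(13, 7): e=[32,20,-4] → .
    (1,4)@(3, 9): e=[0,108,-60] → .  [on edge]
    (0,5)@(1, 11): e=[0,132,-84] → .  [on edge]
  covered (7 px):
    . . . . . X . . .
    . . . . X X X . .
    . . . . . X X . .
    . . . . . . . X .
    . . . . . . . . .
    . . . . . . . . .
    . . . . . . . . .

Final: 13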